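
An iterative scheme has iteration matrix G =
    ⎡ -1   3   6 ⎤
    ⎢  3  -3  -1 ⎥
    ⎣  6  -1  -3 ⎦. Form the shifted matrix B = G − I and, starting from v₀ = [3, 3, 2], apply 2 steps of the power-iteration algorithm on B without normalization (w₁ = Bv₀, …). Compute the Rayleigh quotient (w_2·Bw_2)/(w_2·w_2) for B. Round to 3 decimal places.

μ ≈ -5.426

B = G − I has rows (-2, 3, 6); (3, -4, -1); (6, -1, -4)
w1 = Bv₀ = ((-2)·3 + 3·3 + 6·2; 3·3 + (-4)·3 + (-1)·2; 6·3 + (-1)·3 + (-4)·2) = (15, -5, 7)
w2 = Bw1 = ((-2)·15 + 3·(-5) + 6·7; 3·15 + (-4)·(-5) + (-1)·7; 6·15 + (-1)·(-5) + (-4)·7) = (-3, 58, 67)
Bw2 = (582, -308, -344)
w2·Bw2 = -42658; w2·w2 = 7862; μ ≈ -42658/7862 = -5.426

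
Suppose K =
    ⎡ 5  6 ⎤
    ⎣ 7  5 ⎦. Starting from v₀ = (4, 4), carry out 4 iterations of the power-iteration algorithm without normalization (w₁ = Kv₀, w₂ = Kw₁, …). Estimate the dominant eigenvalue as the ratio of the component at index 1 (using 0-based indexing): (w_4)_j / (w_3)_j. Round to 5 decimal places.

w1 = Kv₀ = (44, 48)
w2 = Kw1 = (508, 548)
w3 = Kw2 = (5828, 6296)
w4 = Kw3 = (66916, 72276)
Ratio at component: 72276 / 6296 = 11.47967

λ ≈ 11.47967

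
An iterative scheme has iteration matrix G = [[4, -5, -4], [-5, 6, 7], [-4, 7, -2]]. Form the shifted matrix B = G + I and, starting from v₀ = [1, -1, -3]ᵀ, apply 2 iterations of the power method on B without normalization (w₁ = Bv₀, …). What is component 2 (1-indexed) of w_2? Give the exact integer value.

-397

B = G + I has rows (5, -5, -4); (-5, 7, 7); (-4, 7, -1)
w1 = Bv₀ = (22, -33, -8)
w2 = Bw1 = (307, -397, -311)
Requested component of w2: -397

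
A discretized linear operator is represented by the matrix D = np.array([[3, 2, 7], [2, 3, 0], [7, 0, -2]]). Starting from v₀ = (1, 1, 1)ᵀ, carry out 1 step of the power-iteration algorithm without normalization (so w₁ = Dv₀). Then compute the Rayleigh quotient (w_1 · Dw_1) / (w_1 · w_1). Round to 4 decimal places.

λ ≈ 7.9227

w1 = Dv₀ = (12, 5, 5)
Dw1 = (81, 39, 74)
w1·Dw1 = 12·81 + 5·39 + 5·74 = 1537; w1·w1 = 12·12 + 5·5 + 5·5 = 194
λ ≈ 1537/194 = 7.9227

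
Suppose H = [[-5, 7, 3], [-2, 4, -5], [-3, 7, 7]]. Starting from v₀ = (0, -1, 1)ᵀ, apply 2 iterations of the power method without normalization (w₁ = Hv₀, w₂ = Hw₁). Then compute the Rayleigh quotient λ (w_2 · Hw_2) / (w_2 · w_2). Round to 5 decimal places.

4.00726

w1 = Hv₀ = ((-5)·0 + 7·(-1) + 3·1; (-2)·0 + 4·(-1) + (-5)·1; (-3)·0 + 7·(-1) + 7·1) = (-4, -9, 0)
w2 = Hw1 = ((-5)·(-4) + 7·(-9) + 3·0; (-2)·(-4) + 4·(-9) + (-5)·0; (-3)·(-4) + 7·(-9) + 7·0) = (-43, -28, -51)
Hw2 = (-134, 229, -424)
w2·Hw2 = (-43)·(-134) + (-28)·229 + (-51)·(-424) = 20974; w2·w2 = (-43)·(-43) + (-28)·(-28) + (-51)·(-51) = 5234
λ ≈ 20974/5234 = 4.00726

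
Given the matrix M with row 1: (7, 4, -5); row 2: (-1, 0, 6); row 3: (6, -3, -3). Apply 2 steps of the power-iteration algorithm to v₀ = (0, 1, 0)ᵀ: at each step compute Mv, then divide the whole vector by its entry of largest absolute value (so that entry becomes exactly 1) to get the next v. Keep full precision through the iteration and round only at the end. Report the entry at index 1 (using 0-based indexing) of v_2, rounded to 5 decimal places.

-0.51163

Mv0 = (4.000000, 0.000000, -3.000000); divide by 4.000000 → v1 = (1.000000, 0.000000, -0.750000)
Mv1 = (10.750000, -5.500000, 8.250000); divide by 10.750000 → v2 = (1.000000, -0.511628, 0.767442)
Requested entry of v2: -22/43 = -0.51163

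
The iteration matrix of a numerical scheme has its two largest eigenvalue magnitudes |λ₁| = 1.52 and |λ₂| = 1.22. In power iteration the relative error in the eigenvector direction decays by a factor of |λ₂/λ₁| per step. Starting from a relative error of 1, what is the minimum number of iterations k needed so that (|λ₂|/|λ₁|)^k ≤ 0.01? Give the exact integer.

|λ₂/λ₁| = 1.22/1.52 = 0.80263
Need k ≥ ln(0.01) / ln(0.80263) = -4.6052 / -0.2199 ≈ 20.946
Smallest integer k satisfying the bound: 21

21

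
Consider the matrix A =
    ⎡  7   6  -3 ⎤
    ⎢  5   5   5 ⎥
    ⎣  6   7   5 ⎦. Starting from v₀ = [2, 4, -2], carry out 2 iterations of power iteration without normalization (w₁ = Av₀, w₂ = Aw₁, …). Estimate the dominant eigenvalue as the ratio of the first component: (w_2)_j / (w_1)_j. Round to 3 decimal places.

λ ≈ 7.682

w1 = Av₀ = (7·2 + 6·4 + (-3)·(-2); 5·2 + 5·4 + 5·(-2); 6·2 + 7·4 + 5·(-2)) = (44, 20, 30)
w2 = Aw1 = (7·44 + 6·20 + (-3)·30; 5·44 + 5·20 + 5·30; 6·44 + 7·20 + 5·30) = (338, 470, 554)
Ratio at component: 338 / 44 = 7.682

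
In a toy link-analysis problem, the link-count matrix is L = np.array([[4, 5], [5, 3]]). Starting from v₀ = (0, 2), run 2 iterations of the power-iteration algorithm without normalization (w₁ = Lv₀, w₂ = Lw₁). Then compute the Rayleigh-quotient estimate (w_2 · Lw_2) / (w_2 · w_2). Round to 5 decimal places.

λ ≈ 8.51239

w1 = Lv₀ = (4·0 + 5·2; 5·0 + 3·2) = (10, 6)
w2 = Lw1 = (4·10 + 5·6; 5·10 + 3·6) = (70, 68)
Lw2 = (620, 554)
w2·Lw2 = 70·620 + 68·554 = 81072; w2·w2 = 70·70 + 68·68 = 9524
λ ≈ 81072/9524 = 8.51239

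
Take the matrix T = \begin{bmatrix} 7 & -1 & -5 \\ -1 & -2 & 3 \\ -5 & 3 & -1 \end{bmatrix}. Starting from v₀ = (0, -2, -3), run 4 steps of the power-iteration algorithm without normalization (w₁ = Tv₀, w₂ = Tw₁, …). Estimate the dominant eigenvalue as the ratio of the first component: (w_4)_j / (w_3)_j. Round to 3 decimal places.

λ ≈ 9.461

w1 = Tv₀ = (17, -5, -3)
w2 = Tw1 = (139, -16, -97)
w3 = Tw2 = (1474, -398, -646)
w4 = Tw3 = (13946, -2616, -7918)
Ratio at component: 13946 / 1474 = 9.461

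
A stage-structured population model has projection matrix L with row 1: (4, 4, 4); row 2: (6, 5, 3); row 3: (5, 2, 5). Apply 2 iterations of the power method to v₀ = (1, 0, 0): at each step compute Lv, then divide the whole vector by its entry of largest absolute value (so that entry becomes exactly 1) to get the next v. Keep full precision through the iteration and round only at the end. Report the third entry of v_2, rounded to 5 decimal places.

0.82609

Lv0 = (4.000000, 6.000000, 5.000000); divide by 6.000000 → v1 = (0.666667, 1.000000, 0.833333)
Lv1 = (10.000000, 11.500000, 9.500000); divide by 11.500000 → v2 = (0.869565, 1.000000, 0.826087)
Requested entry of v2: 57/69 = 0.82609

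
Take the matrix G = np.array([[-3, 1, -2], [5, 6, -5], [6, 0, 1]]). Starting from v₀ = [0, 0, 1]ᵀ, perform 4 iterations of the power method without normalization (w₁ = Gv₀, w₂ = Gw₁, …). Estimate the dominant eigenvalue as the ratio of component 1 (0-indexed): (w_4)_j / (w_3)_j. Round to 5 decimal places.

w1 = Gv₀ = ((-3)·0 + 1·0 + (-2)·1; 5·0 + 6·0 + (-5)·1; 6·0 + 0·0 + 1·1) = (-2, -5, 1)
w2 = Gw1 = ((-3)·(-2) + 1·(-5) + (-2)·1; 5·(-2) + 6·(-5) + (-5)·1; 6·(-2) + 0·(-5) + 1·1) = (-1, -45, -11)
w3 = Gw2 = (-20, -220, -17)
w4 = Gw3 = (-126, -1335, -137)
Ratio at component: -1335 / -220 = 6.06818

λ ≈ 6.06818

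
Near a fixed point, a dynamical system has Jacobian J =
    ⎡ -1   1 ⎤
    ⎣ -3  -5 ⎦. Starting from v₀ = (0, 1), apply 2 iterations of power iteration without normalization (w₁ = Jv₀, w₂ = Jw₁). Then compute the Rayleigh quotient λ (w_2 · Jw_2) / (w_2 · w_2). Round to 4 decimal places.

w1 = Jv₀ = ((-1)·0 + 1·1; (-3)·0 + (-5)·1) = (1, -5)
w2 = Jw1 = ((-1)·1 + 1·(-5); (-3)·1 + (-5)·(-5)) = (-6, 22)
Jw2 = (28, -92)
w2·Jw2 = (-6)·28 + 22·(-92) = -2192; w2·w2 = (-6)·(-6) + 22·22 = 520
λ ≈ -2192/520 = -4.2154

-4.2154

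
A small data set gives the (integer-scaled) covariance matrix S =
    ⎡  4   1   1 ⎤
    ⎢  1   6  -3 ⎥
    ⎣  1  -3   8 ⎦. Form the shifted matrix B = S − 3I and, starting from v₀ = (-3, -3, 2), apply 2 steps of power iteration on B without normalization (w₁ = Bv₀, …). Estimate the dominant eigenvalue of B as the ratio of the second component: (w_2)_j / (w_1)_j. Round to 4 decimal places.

5.8889

B = S − 3I has rows (1, 1, 1); (1, 3, -3); (1, -3, 5)
w1 = Bv₀ = (1·(-3) + 1·(-3) + 1·2; 1·(-3) + 3·(-3) + (-3)·2; 1·(-3) + (-3)·(-3) + 5·2) = (-4, -18, 16)
w2 = Bw1 = (1·(-4) + 1·(-18) + 1·16; 1·(-4) + 3·(-18) + (-3)·16; 1·(-4) + (-3)·(-18) + 5·16) = (-6, -106, 130)
Ratio: -106/-18 = 5.8889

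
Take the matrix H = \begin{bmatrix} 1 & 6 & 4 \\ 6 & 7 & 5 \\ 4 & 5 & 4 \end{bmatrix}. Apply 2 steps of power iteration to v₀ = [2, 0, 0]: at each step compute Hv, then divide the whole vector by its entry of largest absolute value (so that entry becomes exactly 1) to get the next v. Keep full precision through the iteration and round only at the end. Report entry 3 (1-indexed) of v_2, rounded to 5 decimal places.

Hv0 = (2.000000, 12.000000, 8.000000); divide by 12.000000 → v1 = (0.166667, 1.000000, 0.666667)
Hv1 = (8.833333, 11.333333, 8.333333); divide by 11.333333 → v2 = (0.779412, 1.000000, 0.735294)
Requested entry of v2: 100/136 = 0.73529

0.73529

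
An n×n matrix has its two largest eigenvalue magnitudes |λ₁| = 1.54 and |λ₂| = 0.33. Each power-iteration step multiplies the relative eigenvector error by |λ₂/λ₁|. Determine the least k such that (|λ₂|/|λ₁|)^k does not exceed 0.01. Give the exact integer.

|λ₂/λ₁| = 0.33/1.54 = 0.21429
Need k ≥ ln(0.01) / ln(0.21429) = -4.6052 / -1.5404 ≈ 2.990
Smallest integer k satisfying the bound: 3

3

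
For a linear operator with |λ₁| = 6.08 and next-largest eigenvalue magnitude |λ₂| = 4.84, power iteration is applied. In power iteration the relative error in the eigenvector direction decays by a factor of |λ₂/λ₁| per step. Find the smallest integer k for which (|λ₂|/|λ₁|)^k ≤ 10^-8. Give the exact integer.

81

|λ₂/λ₁| = 4.84/6.08 = 0.79605
Need k ≥ ln(10^-8) / ln(0.79605) = -18.4207 / -0.2281 ≈ 80.761
Smallest integer k satisfying the bound: 81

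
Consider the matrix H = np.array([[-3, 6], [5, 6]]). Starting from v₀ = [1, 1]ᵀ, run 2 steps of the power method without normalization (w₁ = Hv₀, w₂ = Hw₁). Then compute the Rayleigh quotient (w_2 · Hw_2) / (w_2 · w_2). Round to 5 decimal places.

8.19633

w1 = Hv₀ = ((-3)·1 + 6·1; 5·1 + 6·1) = (3, 11)
w2 = Hw1 = ((-3)·3 + 6·11; 5·3 + 6·11) = (57, 81)
Hw2 = (315, 771)
w2·Hw2 = 57·315 + 81·771 = 80406; w2·w2 = 57·57 + 81·81 = 9810
λ ≈ 80406/9810 = 8.19633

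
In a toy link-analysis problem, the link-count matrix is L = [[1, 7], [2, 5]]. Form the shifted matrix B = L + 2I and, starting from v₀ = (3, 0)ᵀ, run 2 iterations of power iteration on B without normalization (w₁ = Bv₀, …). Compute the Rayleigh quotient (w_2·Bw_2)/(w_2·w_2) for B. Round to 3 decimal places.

B = L + 2I has rows (3, 7); (2, 7)
w1 = Bv₀ = (9, 6)
w2 = Bw1 = (69, 60)
Bw2 = (627, 558)
w2·Bw2 = 76743; w2·w2 = 8361; μ ≈ 76743/8361 = 9.179

9.179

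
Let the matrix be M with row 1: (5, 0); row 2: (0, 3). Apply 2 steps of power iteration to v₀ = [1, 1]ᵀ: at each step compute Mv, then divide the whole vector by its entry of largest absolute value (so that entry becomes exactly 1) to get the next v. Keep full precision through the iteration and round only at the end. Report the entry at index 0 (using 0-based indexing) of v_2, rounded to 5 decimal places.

Mv0 = (5.000000, 3.000000); divide by 5.000000 → v1 = (1.000000, 0.600000)
Mv1 = (5.000000, 1.800000); divide by 5.000000 → v2 = (1.000000, 0.360000)
Requested entry of v2: 25/25 = 1.00000

1.00000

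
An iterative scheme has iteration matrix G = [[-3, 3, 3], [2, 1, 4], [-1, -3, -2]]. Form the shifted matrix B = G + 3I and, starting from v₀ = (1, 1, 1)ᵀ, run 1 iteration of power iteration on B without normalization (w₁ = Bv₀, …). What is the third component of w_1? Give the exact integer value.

B = G + 3I has rows (0, 3, 3); (2, 4, 4); (-1, -3, 1)
w1 = Bv₀ = (0·1 + 3·1 + 3·1; 2·1 + 4·1 + 4·1; (-1)·1 + (-3)·1 + 1·1) = (6, 10, -3)
Requested component of w1: -3

-3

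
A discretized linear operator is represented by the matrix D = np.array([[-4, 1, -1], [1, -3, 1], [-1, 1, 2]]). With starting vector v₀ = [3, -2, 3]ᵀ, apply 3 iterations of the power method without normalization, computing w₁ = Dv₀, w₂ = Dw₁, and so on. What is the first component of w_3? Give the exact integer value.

w1 = Dv₀ = ((-4)·3 + 1·(-2) + (-1)·3; 1·3 + (-3)·(-2) + 1·3; (-1)·3 + 1·(-2) + 2·3) = (-17, 12, 1)
w2 = Dw1 = ((-4)·(-17) + 1·12 + (-1)·1; 1·(-17) + (-3)·12 + 1·1; (-1)·(-17) + 1·12 + 2·1) = (79, -52, 31)
w3 = Dw2 = (-399, 266, -69)
The requested component of w3 is -399.

-399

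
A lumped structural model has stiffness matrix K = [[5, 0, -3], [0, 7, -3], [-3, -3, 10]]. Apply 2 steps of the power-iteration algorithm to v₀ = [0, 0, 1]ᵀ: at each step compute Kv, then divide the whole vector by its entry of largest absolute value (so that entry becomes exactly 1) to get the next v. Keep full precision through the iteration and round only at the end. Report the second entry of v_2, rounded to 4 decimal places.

Kv0 = (-3.00000, -3.00000, 10.00000); divide by 10.00000 → v1 = (-0.30000, -0.30000, 1.00000)
Kv1 = (-4.50000, -5.10000, 11.80000); divide by 11.80000 → v2 = (-0.38136, -0.43220, 1.00000)
Requested entry of v2: -51/118 = -0.4322

-0.4322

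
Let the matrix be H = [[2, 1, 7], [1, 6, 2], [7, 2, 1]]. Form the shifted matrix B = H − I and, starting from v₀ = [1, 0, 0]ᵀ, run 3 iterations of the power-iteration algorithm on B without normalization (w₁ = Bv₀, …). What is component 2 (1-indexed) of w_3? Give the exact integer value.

169

B = H − I has rows (1, 1, 7); (1, 5, 2); (7, 2, 0)
w1 = Bv₀ = (1·1 + 1·0 + 7·0; 1·1 + 5·0 + 2·0; 7·1 + 2·0 + 0·0) = (1, 1, 7)
w2 = Bw1 = (1·1 + 1·1 + 7·7; 1·1 + 5·1 + 2·7; 7·1 + 2·1 + 0·7) = (51, 20, 9)
w3 = Bw2 = (134, 169, 397)
Requested component of w3: 169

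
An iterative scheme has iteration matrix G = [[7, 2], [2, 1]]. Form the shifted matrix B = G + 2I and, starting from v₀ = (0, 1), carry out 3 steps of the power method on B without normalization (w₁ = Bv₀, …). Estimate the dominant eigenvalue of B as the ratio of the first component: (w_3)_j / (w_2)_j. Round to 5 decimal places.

B = G + 2I has rows (9, 2); (2, 3)
w1 = Bv₀ = (9·0 + 2·1; 2·0 + 3·1) = (2, 3)
w2 = Bw1 = (9·2 + 2·3; 2·2 + 3·3) = (24, 13)
w3 = Bw2 = (242, 87)
Ratio: 242/24 = 10.08333

10.08333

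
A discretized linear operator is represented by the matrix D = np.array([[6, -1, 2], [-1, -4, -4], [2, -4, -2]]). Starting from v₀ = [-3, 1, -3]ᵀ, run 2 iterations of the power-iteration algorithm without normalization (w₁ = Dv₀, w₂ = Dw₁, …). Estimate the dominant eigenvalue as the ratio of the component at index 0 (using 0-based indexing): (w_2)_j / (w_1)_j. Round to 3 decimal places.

w1 = Dv₀ = (6·(-3) + (-1)·1 + 2·(-3); (-1)·(-3) + (-4)·1 + (-4)·(-3); 2·(-3) + (-4)·1 + (-2)·(-3)) = (-25, 11, -4)
w2 = Dw1 = (6·(-25) + (-1)·11 + 2·(-4); (-1)·(-25) + (-4)·11 + (-4)·(-4); 2·(-25) + (-4)·11 + (-2)·(-4)) = (-169, -3, -86)
Ratio at component: -169 / -25 = 6.760

λ ≈ 6.760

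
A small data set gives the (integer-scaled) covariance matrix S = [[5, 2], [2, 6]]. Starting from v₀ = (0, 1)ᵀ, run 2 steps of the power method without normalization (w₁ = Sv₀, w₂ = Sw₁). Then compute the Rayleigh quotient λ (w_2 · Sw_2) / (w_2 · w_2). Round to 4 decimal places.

λ ≈ 7.4568

w1 = Sv₀ = (5·0 + 2·1; 2·0 + 6·1) = (2, 6)
w2 = Sw1 = (5·2 + 2·6; 2·2 + 6·6) = (22, 40)
Sw2 = (190, 284)
w2·Sw2 = 22·190 + 40·284 = 15540; w2·w2 = 22·22 + 40·40 = 2084
λ ≈ 15540/2084 = 7.4568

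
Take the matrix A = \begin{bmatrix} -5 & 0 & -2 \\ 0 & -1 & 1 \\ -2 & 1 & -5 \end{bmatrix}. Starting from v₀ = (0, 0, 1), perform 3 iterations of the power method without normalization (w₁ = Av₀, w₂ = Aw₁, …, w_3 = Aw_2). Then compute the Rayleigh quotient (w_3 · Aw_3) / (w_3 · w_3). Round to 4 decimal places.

-7.0573

w1 = Av₀ = ((-5)·0 + 0·0 + (-2)·1; 0·0 + (-1)·0 + 1·1; (-2)·0 + 1·0 + (-5)·1) = (-2, 1, -5)
w2 = Aw1 = ((-5)·(-2) + 0·1 + (-2)·(-5); 0·(-2) + (-1)·1 + 1·(-5); (-2)·(-2) + 1·1 + (-5)·(-5)) = (20, -6, 30)
w3 = Aw2 = (-160, 36, -196)
Aw3 = (1192, -232, 1336)
w3·Aw3 = (-160)·1192 + 36·(-232) + (-196)·1336 = -460928; w3·w3 = (-160)·(-160) + 36·36 + (-196)·(-196) = 65312
λ ≈ -460928/65312 = -7.0573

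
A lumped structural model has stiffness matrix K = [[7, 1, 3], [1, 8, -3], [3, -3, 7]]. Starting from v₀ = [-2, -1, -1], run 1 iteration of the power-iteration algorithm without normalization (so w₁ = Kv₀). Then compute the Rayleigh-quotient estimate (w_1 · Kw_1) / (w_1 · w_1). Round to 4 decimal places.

w1 = Kv₀ = (-18, -7, -10)
Kw1 = (-163, -44, -103)
w1·Kw1 = (-18)·(-163) + (-7)·(-44) + (-10)·(-103) = 4272; w1·w1 = (-18)·(-18) + (-7)·(-7) + (-10)·(-10) = 473
λ ≈ 4272/473 = 9.0317

9.0317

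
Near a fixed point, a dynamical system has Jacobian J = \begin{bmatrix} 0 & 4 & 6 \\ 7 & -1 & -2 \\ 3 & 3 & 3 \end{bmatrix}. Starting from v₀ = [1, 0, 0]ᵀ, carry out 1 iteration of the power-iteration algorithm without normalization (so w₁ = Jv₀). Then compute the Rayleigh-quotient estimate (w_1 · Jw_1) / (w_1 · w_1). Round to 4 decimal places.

w1 = Jv₀ = (0, 7, 3)
Jw1 = (46, -13, 30)
w1·Jw1 = 0·46 + 7·(-13) + 3·30 = -1; w1·w1 = 0·0 + 7·7 + 3·3 = 58
λ ≈ -1/58 = -0.0172

λ ≈ -0.0172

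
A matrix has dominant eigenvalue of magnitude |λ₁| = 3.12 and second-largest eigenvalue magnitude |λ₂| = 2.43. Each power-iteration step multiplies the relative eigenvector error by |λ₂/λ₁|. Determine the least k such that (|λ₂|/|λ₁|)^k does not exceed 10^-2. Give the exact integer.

19

|λ₂/λ₁| = 2.43/3.12 = 0.77885
Need k ≥ ln(10^-2) / ln(0.77885) = -4.6052 / -0.2499 ≈ 18.425
Smallest integer k satisfying the bound: 19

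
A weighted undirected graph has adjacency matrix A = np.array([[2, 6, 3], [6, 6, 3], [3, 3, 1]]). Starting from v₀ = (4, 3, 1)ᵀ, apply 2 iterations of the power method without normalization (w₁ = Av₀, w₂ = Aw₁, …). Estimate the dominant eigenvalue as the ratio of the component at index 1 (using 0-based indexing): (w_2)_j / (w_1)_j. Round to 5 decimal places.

w1 = Av₀ = (2·4 + 6·3 + 3·1; 6·4 + 6·3 + 3·1; 3·4 + 3·3 + 1·1) = (29, 45, 22)
w2 = Aw1 = (2·29 + 6·45 + 3·22; 6·29 + 6·45 + 3·22; 3·29 + 3·45 + 1·22) = (394, 510, 244)
Ratio at component: 510 / 45 = 11.33333

λ ≈ 11.33333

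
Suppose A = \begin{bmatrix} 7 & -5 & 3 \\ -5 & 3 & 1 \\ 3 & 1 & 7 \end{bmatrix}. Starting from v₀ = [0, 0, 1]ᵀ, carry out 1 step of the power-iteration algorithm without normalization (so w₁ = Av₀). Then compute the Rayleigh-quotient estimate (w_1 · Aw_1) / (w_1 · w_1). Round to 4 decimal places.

8.7966

w1 = Av₀ = (3, 1, 7)
Aw1 = (37, -5, 59)
w1·Aw1 = 3·37 + 1·(-5) + 7·59 = 519; w1·w1 = 3·3 + 1·1 + 7·7 = 59
λ ≈ 519/59 = 8.7966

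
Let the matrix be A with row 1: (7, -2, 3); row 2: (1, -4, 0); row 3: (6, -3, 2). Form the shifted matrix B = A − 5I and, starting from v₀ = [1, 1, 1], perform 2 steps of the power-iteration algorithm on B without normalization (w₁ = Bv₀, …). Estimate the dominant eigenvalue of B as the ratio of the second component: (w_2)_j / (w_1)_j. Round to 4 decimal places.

μ ≈ -9.3750

B = A − 5I has rows (2, -2, 3); (1, -9, 0); (6, -3, -3)
w1 = Bv₀ = (3, -8, 0)
w2 = Bw1 = (22, 75, 42)
Ratio: 75/-8 = -9.3750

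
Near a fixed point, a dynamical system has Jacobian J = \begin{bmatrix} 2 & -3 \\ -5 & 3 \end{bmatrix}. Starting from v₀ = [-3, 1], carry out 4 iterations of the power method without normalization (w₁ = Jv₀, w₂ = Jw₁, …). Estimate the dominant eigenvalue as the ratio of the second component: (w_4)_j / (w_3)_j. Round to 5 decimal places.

λ ≈ 6.35616

w1 = Jv₀ = (2·(-3) + (-3)·1; (-5)·(-3) + 3·1) = (-9, 18)
w2 = Jw1 = (2·(-9) + (-3)·18; (-5)·(-9) + 3·18) = (-72, 99)
w3 = Jw2 = (-441, 657)
w4 = Jw3 = (-2853, 4176)
Ratio at component: 4176 / 657 = 6.35616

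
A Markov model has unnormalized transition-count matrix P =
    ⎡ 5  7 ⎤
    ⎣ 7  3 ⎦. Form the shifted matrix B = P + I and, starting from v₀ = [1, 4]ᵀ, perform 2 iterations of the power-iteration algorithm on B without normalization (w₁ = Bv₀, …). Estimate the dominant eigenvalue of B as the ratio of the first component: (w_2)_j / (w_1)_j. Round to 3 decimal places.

μ ≈ 10.735

B = P + I has rows (6, 7); (7, 4)
w1 = Bv₀ = (34, 23)
w2 = Bw1 = (365, 330)
Ratio: 365/34 = 10.735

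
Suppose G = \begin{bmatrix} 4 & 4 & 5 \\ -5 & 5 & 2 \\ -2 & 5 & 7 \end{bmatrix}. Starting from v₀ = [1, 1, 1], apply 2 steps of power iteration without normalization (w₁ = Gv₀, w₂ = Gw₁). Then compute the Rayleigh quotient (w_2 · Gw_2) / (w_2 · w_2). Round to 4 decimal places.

w1 = Gv₀ = (13, 2, 10)
w2 = Gw1 = (110, -35, 54)
Gw2 = (570, -617, -17)
w2·Gw2 = 110·570 + (-35)·(-617) + 54·(-17) = 83377; w2·w2 = 110·110 + (-35)·(-35) + 54·54 = 16241
λ ≈ 83377/16241 = 5.1337

5.1337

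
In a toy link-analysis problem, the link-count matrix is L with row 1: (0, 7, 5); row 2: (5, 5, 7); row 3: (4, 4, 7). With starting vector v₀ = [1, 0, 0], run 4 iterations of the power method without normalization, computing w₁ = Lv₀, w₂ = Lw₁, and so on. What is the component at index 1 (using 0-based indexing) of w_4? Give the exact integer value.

12811

w1 = Lv₀ = (0, 5, 4)
w2 = Lw1 = (55, 53, 48)
w3 = Lw2 = (611, 876, 768)
w4 = Lw3 = (9972, 12811, 11324)
The requested component of w4 is 12811.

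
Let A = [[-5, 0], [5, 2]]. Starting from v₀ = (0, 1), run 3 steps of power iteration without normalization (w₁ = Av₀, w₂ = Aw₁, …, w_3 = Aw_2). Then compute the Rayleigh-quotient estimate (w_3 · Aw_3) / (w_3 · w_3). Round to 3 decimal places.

2.000

w1 = Av₀ = (0, 2)
w2 = Aw1 = (0, 4)
w3 = Aw2 = (0, 8)
Aw3 = (0, 16)
w3·Aw3 = 0·0 + 8·16 = 128; w3·w3 = 0·0 + 8·8 = 64
λ ≈ 128/64 = 2.000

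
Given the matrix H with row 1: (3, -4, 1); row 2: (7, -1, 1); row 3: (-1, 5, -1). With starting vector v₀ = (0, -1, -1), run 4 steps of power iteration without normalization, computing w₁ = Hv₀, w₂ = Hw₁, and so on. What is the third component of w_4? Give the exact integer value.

w1 = Hv₀ = (3, 0, -4)
w2 = Hw1 = (5, 17, 1)
w3 = Hw2 = (-52, 19, 79)
w4 = Hw3 = (-153, -304, 68)
The requested component of w4 is 68.

68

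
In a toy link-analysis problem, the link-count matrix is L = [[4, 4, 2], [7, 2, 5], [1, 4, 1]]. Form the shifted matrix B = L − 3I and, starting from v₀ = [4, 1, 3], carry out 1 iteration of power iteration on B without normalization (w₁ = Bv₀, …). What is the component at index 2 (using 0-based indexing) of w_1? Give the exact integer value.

B = L − 3I has rows (1, 4, 2); (7, -1, 5); (1, 4, -2)
w1 = Bv₀ = (1·4 + 4·1 + 2·3; 7·4 + (-1)·1 + 5·3; 1·4 + 4·1 + (-2)·3) = (14, 42, 2)
Requested component of w1: 2

2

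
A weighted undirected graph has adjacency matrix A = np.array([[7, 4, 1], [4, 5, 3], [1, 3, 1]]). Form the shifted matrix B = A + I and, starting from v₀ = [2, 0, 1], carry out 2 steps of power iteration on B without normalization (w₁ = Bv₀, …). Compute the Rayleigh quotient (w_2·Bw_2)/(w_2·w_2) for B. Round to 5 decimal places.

B = A + I has rows (8, 4, 1); (4, 6, 3); (1, 3, 2)
w1 = Bv₀ = (8·2 + 4·0 + 1·1; 4·2 + 6·0 + 3·1; 1·2 + 3·0 + 2·1) = (17, 11, 4)
w2 = Bw1 = (8·17 + 4·11 + 1·4; 4·17 + 6·11 + 3·4; 1·17 + 3·11 + 2·4) = (184, 146, 58)
Bw2 = (2114, 1786, 738)
w2·Bw2 = 692536; w2·w2 = 58536; μ ≈ 692536/58536 = 11.83094

11.83094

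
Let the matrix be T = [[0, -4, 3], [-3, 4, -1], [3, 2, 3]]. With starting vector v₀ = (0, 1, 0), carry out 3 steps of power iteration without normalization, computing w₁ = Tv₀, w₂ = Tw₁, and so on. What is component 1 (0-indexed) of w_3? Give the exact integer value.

132

w1 = Tv₀ = (0·0 + (-4)·1 + 3·0; (-3)·0 + 4·1 + (-1)·0; 3·0 + 2·1 + 3·0) = (-4, 4, 2)
w2 = Tw1 = (0·(-4) + (-4)·4 + 3·2; (-3)·(-4) + 4·4 + (-1)·2; 3·(-4) + 2·4 + 3·2) = (-10, 26, 2)
w3 = Tw2 = (-98, 132, 28)
The requested component of w3 is 132.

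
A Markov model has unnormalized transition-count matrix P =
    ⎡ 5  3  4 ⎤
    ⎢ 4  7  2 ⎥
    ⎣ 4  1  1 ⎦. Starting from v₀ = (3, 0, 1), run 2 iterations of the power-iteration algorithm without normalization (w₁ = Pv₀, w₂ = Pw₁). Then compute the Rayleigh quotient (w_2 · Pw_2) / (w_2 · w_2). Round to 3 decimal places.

w1 = Pv₀ = (5·3 + 3·0 + 4·1; 4·3 + 7·0 + 2·1; 4·3 + 1·0 + 1·1) = (19, 14, 13)
w2 = Pw1 = (5·19 + 3·14 + 4·13; 4·19 + 7·14 + 2·13; 4·19 + 1·14 + 1·13) = (189, 200, 103)
Pw2 = (1957, 2362, 1059)
w2·Pw2 = 189·1957 + 200·2362 + 103·1059 = 951350; w2·w2 = 189·189 + 200·200 + 103·103 = 86330
λ ≈ 951350/86330 = 11.020

11.020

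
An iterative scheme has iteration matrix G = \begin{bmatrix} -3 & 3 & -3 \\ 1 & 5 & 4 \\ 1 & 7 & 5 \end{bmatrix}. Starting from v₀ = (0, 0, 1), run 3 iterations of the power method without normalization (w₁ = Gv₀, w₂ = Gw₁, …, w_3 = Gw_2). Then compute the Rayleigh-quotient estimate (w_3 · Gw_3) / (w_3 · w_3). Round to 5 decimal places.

10.12296

w1 = Gv₀ = ((-3)·0 + 3·0 + (-3)·1; 1·0 + 5·0 + 4·1; 1·0 + 7·0 + 5·1) = (-3, 4, 5)
w2 = Gw1 = ((-3)·(-3) + 3·4 + (-3)·5; 1·(-3) + 5·4 + 4·5; 1·(-3) + 7·4 + 5·5) = (6, 37, 50)
w3 = Gw2 = (-57, 391, 515)
Gw3 = (-201, 3958, 5255)
w3·Gw3 = (-57)·(-201) + 391·3958 + 515·5255 = 4265360; w3·w3 = (-57)·(-57) + 391·391 + 515·515 = 421355
λ ≈ 4265360/421355 = 10.12296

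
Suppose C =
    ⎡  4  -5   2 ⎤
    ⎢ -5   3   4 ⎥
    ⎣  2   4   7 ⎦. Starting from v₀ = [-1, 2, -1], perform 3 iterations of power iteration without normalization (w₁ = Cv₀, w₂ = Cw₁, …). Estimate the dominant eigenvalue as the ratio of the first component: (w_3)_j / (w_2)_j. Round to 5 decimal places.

w1 = Cv₀ = (4·(-1) + (-5)·2 + 2·(-1); (-5)·(-1) + 3·2 + 4·(-1); 2·(-1) + 4·2 + 7·(-1)) = (-16, 7, -1)
w2 = Cw1 = (4·(-16) + (-5)·7 + 2·(-1); (-5)·(-16) + 3·7 + 4·(-1); 2·(-16) + 4·7 + 7·(-1)) = (-101, 97, -11)
w3 = Cw2 = (-911, 752, 109)
Ratio at component: -911 / -101 = 9.01980

λ ≈ 9.01980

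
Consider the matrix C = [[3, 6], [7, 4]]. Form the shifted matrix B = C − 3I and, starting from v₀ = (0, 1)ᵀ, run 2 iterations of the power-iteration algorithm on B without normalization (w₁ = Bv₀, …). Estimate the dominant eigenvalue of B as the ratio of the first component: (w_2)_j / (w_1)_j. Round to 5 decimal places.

1.00000

B = C − 3I has rows (0, 6); (7, 1)
w1 = Bv₀ = (6, 1)
w2 = Bw1 = (6, 43)
Ratio: 6/6 = 1.00000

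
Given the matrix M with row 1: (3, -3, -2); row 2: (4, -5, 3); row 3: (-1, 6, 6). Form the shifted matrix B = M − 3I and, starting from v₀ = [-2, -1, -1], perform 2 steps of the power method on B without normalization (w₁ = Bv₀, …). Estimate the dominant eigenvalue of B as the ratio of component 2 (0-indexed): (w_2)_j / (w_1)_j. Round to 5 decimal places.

μ ≈ 6.28571

B = M − 3I has rows (0, -3, -2); (4, -8, 3); (-1, 6, 3)
w1 = Bv₀ = (0·(-2) + (-3)·(-1) + (-2)·(-1); 4·(-2) + (-8)·(-1) + 3·(-1); (-1)·(-2) + 6·(-1) + 3·(-1)) = (5, -3, -7)
w2 = Bw1 = (0·5 + (-3)·(-3) + (-2)·(-7); 4·5 + (-8)·(-3) + 3·(-7); (-1)·5 + 6·(-3) + 3·(-7)) = (23, 23, -44)
Ratio: -44/-7 = 6.28571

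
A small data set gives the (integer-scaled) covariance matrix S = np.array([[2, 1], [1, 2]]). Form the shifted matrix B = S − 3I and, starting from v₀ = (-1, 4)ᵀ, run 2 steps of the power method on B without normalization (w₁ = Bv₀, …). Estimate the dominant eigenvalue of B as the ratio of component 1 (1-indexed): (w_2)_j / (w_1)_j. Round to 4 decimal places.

B = S − 3I has rows (-1, 1); (1, -1)
w1 = Bv₀ = (5, -5)
w2 = Bw1 = (-10, 10)
Ratio: -10/5 = -2.0000

μ ≈ -2.0000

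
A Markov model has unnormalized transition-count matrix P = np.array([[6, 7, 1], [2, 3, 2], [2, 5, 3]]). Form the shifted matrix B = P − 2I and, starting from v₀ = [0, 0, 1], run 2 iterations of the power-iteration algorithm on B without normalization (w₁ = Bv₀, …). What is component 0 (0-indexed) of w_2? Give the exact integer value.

19

B = P − 2I has rows (4, 7, 1); (2, 1, 2); (2, 5, 1)
w1 = Bv₀ = (1, 2, 1)
w2 = Bw1 = (19, 6, 13)
Requested component of w2: 19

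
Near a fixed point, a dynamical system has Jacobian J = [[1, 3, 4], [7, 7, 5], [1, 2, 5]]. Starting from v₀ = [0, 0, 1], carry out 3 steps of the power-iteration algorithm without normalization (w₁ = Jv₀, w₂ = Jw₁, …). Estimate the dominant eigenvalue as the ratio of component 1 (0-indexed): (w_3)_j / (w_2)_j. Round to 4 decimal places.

w1 = Jv₀ = (1·0 + 3·0 + 4·1; 7·0 + 7·0 + 5·1; 1·0 + 2·0 + 5·1) = (4, 5, 5)
w2 = Jw1 = (1·4 + 3·5 + 4·5; 7·4 + 7·5 + 5·5; 1·4 + 2·5 + 5·5) = (39, 88, 39)
w3 = Jw2 = (459, 1084, 410)
Ratio at component: 1084 / 88 = 12.3182

λ ≈ 12.3182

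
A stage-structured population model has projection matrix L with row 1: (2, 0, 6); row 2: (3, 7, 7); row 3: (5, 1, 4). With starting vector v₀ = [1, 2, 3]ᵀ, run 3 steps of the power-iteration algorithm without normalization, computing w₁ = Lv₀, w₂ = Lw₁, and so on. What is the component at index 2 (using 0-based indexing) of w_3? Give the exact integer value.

w1 = Lv₀ = (2·1 + 0·2 + 6·3; 3·1 + 7·2 + 7·3; 5·1 + 1·2 + 4·3) = (20, 38, 19)
w2 = Lw1 = (2·20 + 0·38 + 6·19; 3·20 + 7·38 + 7·19; 5·20 + 1·38 + 4·19) = (154, 459, 214)
w3 = Lw2 = (1592, 5173, 2085)
The requested component of w3 is 2085.

2085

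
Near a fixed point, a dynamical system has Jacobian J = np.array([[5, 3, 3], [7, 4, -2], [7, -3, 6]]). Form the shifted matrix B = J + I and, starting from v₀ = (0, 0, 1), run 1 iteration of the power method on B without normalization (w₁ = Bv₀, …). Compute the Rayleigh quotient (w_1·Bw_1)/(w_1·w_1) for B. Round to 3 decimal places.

10.274

B = J + I has rows (6, 3, 3); (7, 5, -2); (7, -3, 7)
w1 = Bv₀ = (6·0 + 3·0 + 3·1; 7·0 + 5·0 + (-2)·1; 7·0 + (-3)·0 + 7·1) = (3, -2, 7)
Bw1 = (33, -3, 76)
w1·Bw1 = 637; w1·w1 = 62; μ ≈ 637/62 = 10.274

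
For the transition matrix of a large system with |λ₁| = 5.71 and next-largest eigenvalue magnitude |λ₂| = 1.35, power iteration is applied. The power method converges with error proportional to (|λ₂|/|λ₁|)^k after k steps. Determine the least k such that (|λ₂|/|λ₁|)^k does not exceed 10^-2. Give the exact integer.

4

|λ₂/λ₁| = 1.35/5.71 = 0.23643
Need k ≥ ln(10^-2) / ln(0.23643) = -4.6052 / -1.4421 ≈ 3.193
Smallest integer k satisfying the bound: 4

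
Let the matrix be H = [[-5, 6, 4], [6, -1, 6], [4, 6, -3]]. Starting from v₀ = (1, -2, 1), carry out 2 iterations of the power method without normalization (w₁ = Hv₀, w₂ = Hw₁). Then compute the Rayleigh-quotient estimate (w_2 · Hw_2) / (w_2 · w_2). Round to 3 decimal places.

λ ≈ -8.964

w1 = Hv₀ = (-13, 14, -11)
w2 = Hw1 = (105, -158, 65)
Hw2 = (-1213, 1178, -723)
w2·Hw2 = 105·(-1213) + (-158)·1178 + 65·(-723) = -360484; w2·w2 = 105·105 + (-158)·(-158) + 65·65 = 40214
λ ≈ -360484/40214 = -8.964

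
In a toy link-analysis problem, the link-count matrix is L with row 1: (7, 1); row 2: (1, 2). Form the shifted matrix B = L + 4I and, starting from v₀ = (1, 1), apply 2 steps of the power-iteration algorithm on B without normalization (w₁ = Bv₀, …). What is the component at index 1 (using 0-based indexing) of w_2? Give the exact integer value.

B = L + 4I has rows (11, 1); (1, 6)
w1 = Bv₀ = (12, 7)
w2 = Bw1 = (139, 54)
Requested component of w2: 54

54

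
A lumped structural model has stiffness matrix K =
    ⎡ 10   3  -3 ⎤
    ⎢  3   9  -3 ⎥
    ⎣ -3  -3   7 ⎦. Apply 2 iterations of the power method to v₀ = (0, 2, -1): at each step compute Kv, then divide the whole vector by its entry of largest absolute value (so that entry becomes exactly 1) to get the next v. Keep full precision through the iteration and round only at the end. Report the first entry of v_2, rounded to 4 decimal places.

0.7529

Kv0 = (9.00000, 21.00000, -13.00000); divide by 21.00000 → v1 = (0.42857, 1.00000, -0.61905)
Kv1 = (9.14286, 12.14286, -8.61905); divide by 12.14286 → v2 = (0.75294, 1.00000, -0.70980)
Requested entry of v2: 192/255 = 0.7529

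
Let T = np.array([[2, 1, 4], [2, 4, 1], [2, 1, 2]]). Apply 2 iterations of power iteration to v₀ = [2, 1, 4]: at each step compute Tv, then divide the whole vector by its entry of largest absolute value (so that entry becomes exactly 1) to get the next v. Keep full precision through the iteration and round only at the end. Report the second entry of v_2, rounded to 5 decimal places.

Tv0 = (21.000000, 12.000000, 13.000000); divide by 21.000000 → v1 = (1.000000, 0.571429, 0.619048)
Tv1 = (5.047619, 4.904762, 3.809524); divide by 5.047619 → v2 = (1.000000, 0.971698, 0.754717)
Requested entry of v2: 103/106 = 0.97170

0.97170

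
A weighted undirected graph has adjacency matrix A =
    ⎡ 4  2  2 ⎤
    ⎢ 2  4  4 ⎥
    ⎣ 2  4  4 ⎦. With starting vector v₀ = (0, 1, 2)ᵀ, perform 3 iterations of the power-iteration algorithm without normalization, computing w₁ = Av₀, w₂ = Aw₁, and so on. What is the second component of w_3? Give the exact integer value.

w1 = Av₀ = (6, 12, 12)
w2 = Aw1 = (72, 108, 108)
w3 = Aw2 = (720, 1008, 1008)
The requested component of w3 is 1008.

1008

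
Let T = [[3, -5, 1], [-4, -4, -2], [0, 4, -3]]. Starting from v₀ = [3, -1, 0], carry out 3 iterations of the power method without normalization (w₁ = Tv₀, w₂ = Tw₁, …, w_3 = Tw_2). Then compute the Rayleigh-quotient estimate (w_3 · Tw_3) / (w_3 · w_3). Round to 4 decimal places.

4.9112

w1 = Tv₀ = (3·3 + (-5)·(-1) + 1·0; (-4)·3 + (-4)·(-1) + (-2)·0; 0·3 + 4·(-1) + (-3)·0) = (14, -8, -4)
w2 = Tw1 = (3·14 + (-5)·(-8) + 1·(-4); (-4)·14 + (-4)·(-8) + (-2)·(-4); 0·14 + 4·(-8) + (-3)·(-4)) = (78, -16, -20)
w3 = Tw2 = (294, -208, -4)
Tw3 = (1918, -336, -820)
w3·Tw3 = 294·1918 + (-208)·(-336) + (-4)·(-820) = 637060; w3·w3 = 294·294 + (-208)·(-208) + (-4)·(-4) = 129716
λ ≈ 637060/129716 = 4.9112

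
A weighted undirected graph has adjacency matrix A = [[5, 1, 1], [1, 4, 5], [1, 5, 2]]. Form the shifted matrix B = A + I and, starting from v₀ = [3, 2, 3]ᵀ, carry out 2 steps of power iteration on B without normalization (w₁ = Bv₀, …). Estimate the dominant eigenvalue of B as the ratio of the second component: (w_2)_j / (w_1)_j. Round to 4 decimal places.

B = A + I has rows (6, 1, 1); (1, 5, 5); (1, 5, 3)
w1 = Bv₀ = (6·3 + 1·2 + 1·3; 1·3 + 5·2 + 5·3; 1·3 + 5·2 + 3·3) = (23, 28, 22)
w2 = Bw1 = (6·23 + 1·28 + 1·22; 1·23 + 5·28 + 5·22; 1·23 + 5·28 + 3·22) = (188, 273, 229)
Ratio: 273/28 = 9.7500

μ ≈ 9.7500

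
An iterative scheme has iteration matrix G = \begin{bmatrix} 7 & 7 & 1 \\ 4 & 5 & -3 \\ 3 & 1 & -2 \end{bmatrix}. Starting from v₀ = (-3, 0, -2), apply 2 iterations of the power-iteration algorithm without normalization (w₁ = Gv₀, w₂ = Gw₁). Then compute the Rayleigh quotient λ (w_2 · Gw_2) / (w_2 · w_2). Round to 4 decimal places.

w1 = Gv₀ = (7·(-3) + 7·0 + 1·(-2); 4·(-3) + 5·0 + (-3)·(-2); 3·(-3) + 1·0 + (-2)·(-2)) = (-23, -6, -5)
w2 = Gw1 = (7·(-23) + 7·(-6) + 1·(-5); 4·(-23) + 5·(-6) + (-3)·(-5); 3·(-23) + 1·(-6) + (-2)·(-5)) = (-208, -107, -65)
Gw2 = (-2270, -1172, -601)
w2·Gw2 = (-208)·(-2270) + (-107)·(-1172) + (-65)·(-601) = 636629; w2·w2 = (-208)·(-208) + (-107)·(-107) + (-65)·(-65) = 58938
λ ≈ 636629/58938 = 10.8017

10.8017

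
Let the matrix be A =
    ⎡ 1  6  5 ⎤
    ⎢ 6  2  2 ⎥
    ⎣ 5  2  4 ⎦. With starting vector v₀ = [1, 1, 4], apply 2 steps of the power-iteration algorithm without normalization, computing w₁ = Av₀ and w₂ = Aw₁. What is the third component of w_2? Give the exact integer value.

259

w1 = Av₀ = (1·1 + 6·1 + 5·4; 6·1 + 2·1 + 2·4; 5·1 + 2·1 + 4·4) = (27, 16, 23)
w2 = Aw1 = (1·27 + 6·16 + 5·23; 6·27 + 2·16 + 2·23; 5·27 + 2·16 + 4·23) = (238, 240, 259)
The requested component of w2 is 259.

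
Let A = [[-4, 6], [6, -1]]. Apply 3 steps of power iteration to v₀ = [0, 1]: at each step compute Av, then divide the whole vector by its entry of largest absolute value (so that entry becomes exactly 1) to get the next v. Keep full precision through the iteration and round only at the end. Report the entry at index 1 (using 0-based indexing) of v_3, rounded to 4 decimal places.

Av0 = (6.00000, -1.00000); divide by 6.00000 → v1 = (1.00000, -0.16667)
Av1 = (-5.00000, 6.16667); divide by 6.16667 → v2 = (-0.81081, 1.00000)
Av2 = (9.24324, -5.86486); divide by 9.24324 → v3 = (1.00000, -0.63450)
Requested entry of v3: -217/342 = -0.6345

-0.6345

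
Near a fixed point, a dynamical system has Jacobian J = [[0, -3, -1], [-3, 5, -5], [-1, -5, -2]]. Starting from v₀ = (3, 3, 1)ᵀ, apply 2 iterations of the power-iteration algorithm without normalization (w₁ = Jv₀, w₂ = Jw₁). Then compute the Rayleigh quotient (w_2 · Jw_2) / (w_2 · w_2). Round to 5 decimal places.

λ ≈ 0.53678

w1 = Jv₀ = (-10, 1, -20)
w2 = Jw1 = (17, 135, 45)
Jw2 = (-450, 399, -782)
w2·Jw2 = 17·(-450) + 135·399 + 45·(-782) = 11025; w2·w2 = 17·17 + 135·135 + 45·45 = 20539
λ ≈ 11025/20539 = 0.53678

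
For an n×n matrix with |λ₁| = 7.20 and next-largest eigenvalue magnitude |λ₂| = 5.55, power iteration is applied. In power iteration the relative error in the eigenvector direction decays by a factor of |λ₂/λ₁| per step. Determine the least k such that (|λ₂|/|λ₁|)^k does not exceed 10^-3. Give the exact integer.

|λ₂/λ₁| = 5.55/7.20 = 0.77083
Need k ≥ ln(10^-3) / ln(0.77083) = -6.9078 / -0.2603 ≈ 26.539
Smallest integer k satisfying the bound: 27

27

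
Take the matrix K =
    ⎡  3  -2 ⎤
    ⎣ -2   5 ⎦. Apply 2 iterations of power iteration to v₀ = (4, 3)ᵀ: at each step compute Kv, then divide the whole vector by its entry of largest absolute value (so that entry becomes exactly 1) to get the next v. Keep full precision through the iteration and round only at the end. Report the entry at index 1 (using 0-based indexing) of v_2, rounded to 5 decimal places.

1.00000

Kv0 = (6.000000, 7.000000); divide by 7.000000 → v1 = (0.857143, 1.000000)
Kv1 = (0.571429, 3.285714); divide by 3.285714 → v2 = (0.173913, 1.000000)
Requested entry of v2: 23/23 = 1.00000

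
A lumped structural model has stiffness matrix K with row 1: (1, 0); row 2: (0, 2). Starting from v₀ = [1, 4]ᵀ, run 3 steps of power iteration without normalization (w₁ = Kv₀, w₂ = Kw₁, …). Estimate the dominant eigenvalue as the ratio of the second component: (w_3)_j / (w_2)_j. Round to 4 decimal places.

λ ≈ 2.0000

w1 = Kv₀ = (1, 8)
w2 = Kw1 = (1, 16)
w3 = Kw2 = (1, 32)
Ratio at component: 32 / 16 = 2.0000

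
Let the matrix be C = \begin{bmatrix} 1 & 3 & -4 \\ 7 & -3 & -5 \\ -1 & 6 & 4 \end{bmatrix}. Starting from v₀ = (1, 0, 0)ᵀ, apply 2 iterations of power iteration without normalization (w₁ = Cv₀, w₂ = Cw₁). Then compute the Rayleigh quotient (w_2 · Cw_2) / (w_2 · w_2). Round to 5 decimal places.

λ ≈ -0.74036

w1 = Cv₀ = (1, 7, -1)
w2 = Cw1 = (26, -9, 37)
Cw2 = (-149, 24, 68)
w2·Cw2 = 26·(-149) + (-9)·24 + 37·68 = -1574; w2·w2 = 26·26 + (-9)·(-9) + 37·37 = 2126
λ ≈ -1574/2126 = -0.74036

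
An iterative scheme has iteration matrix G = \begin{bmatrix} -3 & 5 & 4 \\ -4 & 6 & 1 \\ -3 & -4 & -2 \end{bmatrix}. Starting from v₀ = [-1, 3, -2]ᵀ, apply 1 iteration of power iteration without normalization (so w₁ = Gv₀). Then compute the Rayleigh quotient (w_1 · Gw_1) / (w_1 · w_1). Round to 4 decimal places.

λ ≈ 4.7619

w1 = Gv₀ = ((-3)·(-1) + 5·3 + 4·(-2); (-4)·(-1) + 6·3 + 1·(-2); (-3)·(-1) + (-4)·3 + (-2)·(-2)) = (10, 20, -5)
Gw1 = (50, 75, -100)
w1·Gw1 = 10·50 + 20·75 + (-5)·(-100) = 2500; w1·w1 = 10·10 + 20·20 + (-5)·(-5) = 525
λ ≈ 2500/525 = 4.7619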